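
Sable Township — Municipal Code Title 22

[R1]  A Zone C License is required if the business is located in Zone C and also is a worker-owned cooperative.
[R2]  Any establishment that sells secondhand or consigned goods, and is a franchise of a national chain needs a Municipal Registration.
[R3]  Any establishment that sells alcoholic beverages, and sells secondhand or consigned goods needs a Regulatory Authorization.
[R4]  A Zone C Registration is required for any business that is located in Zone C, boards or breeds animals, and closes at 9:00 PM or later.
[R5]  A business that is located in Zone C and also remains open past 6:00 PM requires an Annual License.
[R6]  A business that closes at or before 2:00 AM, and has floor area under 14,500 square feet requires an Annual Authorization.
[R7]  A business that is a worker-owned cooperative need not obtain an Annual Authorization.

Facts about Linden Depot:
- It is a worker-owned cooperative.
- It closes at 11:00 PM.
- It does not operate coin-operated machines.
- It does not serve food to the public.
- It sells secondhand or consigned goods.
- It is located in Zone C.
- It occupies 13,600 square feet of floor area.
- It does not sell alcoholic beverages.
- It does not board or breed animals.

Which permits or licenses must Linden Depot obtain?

[R1] is located in Zone C; is a worker-owned cooperative → Zone C License required.
[R2] sells secondhand or consigned goods; is a worker-owned cooperative (not: is a franchise of a national chain) → Municipal Registration not required.
[R3] does not sell alcoholic beverages; sells secondhand or consigned goods → Regulatory Authorization not required.
[R4] is located in Zone C; does not board or breed animals; closes 11:00 PM, after 9:00 PM → Zone C Registration not required.
[R5] is located in Zone C; closes 11:00 PM, after 6:00 PM → Annual License required.
[R6] closes 11:00 PM, at/before 2:00 AM; floor area 13,600 square feet < 14,500 square feet → Annual Authorization required.
[R7] is a worker-owned cooperative → exempt from Annual Authorization.

Annual License, Zone C License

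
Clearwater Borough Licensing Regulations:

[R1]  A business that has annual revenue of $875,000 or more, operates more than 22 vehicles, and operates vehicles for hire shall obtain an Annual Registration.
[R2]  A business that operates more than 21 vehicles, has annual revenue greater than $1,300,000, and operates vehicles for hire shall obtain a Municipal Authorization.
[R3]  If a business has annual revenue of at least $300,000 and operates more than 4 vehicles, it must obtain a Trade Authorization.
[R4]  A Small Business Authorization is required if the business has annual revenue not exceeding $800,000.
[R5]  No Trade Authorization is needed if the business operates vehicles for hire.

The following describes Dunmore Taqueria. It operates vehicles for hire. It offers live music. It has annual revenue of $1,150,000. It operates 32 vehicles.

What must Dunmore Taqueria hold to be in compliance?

[R1] revenue $1,150,000 ≥ $875,000; vehicles 32 > 22; operates vehicles for hire → Annual Registration required.
[R2] vehicles 32 > 21; revenue $1,150,000 ≤ $1,300,000; operates vehicles for hire → Municipal Authorization not required.
[R3] revenue $1,150,000 ≥ $300,000; vehicles 32 > 4 → Trade Authorization required.
[R4] revenue $1,150,000 > $800,000 → Small Business Authorization not required.
[R5] operates vehicles for hire → exempt from Trade Authorization.

Annual Registration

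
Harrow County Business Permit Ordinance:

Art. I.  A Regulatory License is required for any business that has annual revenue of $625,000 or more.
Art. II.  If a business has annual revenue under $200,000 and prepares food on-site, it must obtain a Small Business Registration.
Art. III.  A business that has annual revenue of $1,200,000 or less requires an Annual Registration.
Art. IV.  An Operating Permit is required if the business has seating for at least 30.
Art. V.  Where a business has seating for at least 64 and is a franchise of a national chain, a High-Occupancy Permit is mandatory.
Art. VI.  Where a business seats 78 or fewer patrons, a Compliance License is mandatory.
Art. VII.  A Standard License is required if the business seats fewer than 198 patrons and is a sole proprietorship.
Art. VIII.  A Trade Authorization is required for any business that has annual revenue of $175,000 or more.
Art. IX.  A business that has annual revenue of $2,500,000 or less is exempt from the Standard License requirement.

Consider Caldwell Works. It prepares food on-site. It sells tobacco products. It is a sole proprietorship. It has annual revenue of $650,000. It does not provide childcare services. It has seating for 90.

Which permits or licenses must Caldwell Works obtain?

Annual Registration, Operating Permit, Regulatory License, Trade Authorization

Art. I. revenue $650,000 ≥ $625,000 → Regulatory License required.
Art. II. revenue $650,000 ≥ $200,000; prepares food on-site → Small Business Registration not required.
Art. III. revenue $650,000 ≤ $1,200,000 → Annual Registration required.
Art. IV. seating 90 ≥ 30 → Operating Permit required.
Art. V. seating 90 ≥ 64; is a sole proprietorship (not: is a franchise of a national chain) → High-Occupancy Permit not required.
Art. VI. seating 90 > 78 → Compliance License not required.
Art. VII. seating 90 < 198; is a sole proprietorship → Standard License required.
Art. VIII. revenue $650,000 ≥ $175,000 → Trade Authorization required.
Art. IX. revenue $650,000 ≤ $2,500,000 → exempt from Standard License.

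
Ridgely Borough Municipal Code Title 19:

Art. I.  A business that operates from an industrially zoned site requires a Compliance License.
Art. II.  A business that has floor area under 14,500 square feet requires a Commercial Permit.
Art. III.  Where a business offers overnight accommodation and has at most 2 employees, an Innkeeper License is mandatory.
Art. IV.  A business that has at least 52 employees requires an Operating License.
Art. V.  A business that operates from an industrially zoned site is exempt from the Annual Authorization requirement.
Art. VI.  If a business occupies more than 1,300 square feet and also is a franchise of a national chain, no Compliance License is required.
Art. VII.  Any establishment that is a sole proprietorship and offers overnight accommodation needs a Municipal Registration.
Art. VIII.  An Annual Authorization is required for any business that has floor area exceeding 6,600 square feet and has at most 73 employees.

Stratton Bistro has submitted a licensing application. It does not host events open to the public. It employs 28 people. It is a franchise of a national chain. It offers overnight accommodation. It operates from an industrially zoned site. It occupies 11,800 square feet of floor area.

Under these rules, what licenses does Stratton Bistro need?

Commercial Permit

Art. I. operates from an industrially zoned site → Compliance License required.
Art. II. floor area 11,800 square feet < 14,500 square feet → Commercial Permit required.
Art. III. offers overnight accommodation; employees 28 > 2 → Innkeeper License not required.
Art. IV. employees 28 < 52 → Operating License not required.
Art. V. operates from an industrially zoned site → exempt from Annual Authorization.
Art. VI. floor area 11,800 square feet > 1,300 square feet; is a franchise of a national chain → exempt from Compliance License.
Art. VII. is a franchise of a national chain (not: is a sole proprietorship); offers overnight accommodation → Municipal Registration not required.
Art. VIII. floor area 11,800 square feet > 6,600 square feet; employees 28 ≤ 73 → Annual Authorization required.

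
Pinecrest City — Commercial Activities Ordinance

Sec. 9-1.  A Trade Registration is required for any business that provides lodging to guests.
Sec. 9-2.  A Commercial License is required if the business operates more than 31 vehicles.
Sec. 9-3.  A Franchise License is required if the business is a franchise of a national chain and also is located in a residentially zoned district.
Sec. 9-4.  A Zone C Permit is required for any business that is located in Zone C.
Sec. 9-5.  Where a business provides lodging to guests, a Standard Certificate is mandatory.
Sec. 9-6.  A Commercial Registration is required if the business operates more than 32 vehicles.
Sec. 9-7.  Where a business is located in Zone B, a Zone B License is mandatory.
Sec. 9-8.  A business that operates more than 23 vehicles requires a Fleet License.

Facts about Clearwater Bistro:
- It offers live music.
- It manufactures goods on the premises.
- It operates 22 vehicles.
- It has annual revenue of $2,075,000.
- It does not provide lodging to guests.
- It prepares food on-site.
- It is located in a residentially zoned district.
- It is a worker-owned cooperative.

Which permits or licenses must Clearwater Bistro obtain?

Sec. 9-1. does not provide lodging to guests → Trade Registration not required.
Sec. 9-2. vehicles 22 ≤ 31 → Commercial License not required.
Sec. 9-3. is a worker-owned cooperative (not: is a franchise of a national chain); is located in a residentially zoned district → Franchise License not required.
Sec. 9-4. is located in a residentially zoned district (not: is located in Zone C) → Zone C Permit not required.
Sec. 9-5. does not provide lodging to guests → Standard Certificate not required.
Sec. 9-6. vehicles 22 ≤ 32 → Commercial Registration not required.
Sec. 9-7. is located in a residentially zoned district (not: is located in Zone B) → Zone B License not required.
Sec. 9-8. vehicles 22 ≤ 23 → Fleet License not required.

None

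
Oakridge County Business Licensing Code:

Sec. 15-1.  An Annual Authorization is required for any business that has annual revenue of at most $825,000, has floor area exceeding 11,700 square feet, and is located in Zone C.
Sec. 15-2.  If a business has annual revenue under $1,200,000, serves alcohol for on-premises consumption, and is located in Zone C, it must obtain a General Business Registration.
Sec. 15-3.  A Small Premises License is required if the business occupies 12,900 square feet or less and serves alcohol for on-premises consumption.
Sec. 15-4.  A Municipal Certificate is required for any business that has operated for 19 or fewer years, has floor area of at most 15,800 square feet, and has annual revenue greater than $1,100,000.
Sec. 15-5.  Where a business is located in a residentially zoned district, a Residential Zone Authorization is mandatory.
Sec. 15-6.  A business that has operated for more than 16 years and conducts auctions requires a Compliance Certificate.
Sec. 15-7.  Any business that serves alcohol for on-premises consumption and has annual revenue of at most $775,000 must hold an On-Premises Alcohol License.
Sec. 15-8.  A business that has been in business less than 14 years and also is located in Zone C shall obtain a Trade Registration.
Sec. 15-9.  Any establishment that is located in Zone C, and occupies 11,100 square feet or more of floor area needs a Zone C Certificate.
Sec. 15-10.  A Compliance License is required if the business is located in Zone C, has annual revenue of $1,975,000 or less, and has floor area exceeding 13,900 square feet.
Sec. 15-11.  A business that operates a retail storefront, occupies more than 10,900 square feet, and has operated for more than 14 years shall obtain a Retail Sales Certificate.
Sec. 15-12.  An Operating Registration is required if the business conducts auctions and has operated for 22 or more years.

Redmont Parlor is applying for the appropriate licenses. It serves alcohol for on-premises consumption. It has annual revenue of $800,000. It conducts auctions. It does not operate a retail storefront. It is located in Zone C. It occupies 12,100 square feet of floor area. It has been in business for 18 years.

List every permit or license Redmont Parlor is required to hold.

Sec. 15-1. revenue $800,000 ≤ $825,000; floor area 12,100 square feet > 11,700 square feet; is located in Zone C → Annual Authorization required.
Sec. 15-2. revenue $800,000 < $1,200,000; serves alcohol for on-premises consumption; is located in Zone C → General Business Registration required.
Sec. 15-3. floor area 12,100 square feet ≤ 12,900 square feet; serves alcohol for on-premises consumption → Small Premises License required.
Sec. 15-4. years in business 18 ≤ 19; floor area 12,100 square feet ≤ 15,800 square feet; revenue $800,000 ≤ $1,100,000 → Municipal Certificate not required.
Sec. 15-5. is located in Zone C (not: is located in a residentially zoned district) → Residential Zone Authorization not required.
Sec. 15-6. years in business 18 > 16; conducts auctions → Compliance Certificate required.
Sec. 15-7. serves alcohol for on-premises consumption; revenue $800,000 > $775,000 → On-Premises Alcohol License not required.
Sec. 15-8. years in business 18 ≥ 14; is located in Zone C → Trade Registration not required.
Sec. 15-9. is located in Zone C; floor area 12,100 square feet ≥ 11,100 square feet → Zone C Certificate required.
Sec. 15-10. is located in Zone C; revenue $800,000 ≤ $1,975,000; floor area 12,100 square feet ≤ 13,900 square feet → Compliance License not required.
Sec. 15-11. does not operate a retail storefront; floor area 12,100 square feet > 10,900 square feet; years in business 18 > 14 → Retail Sales Certificate not required.
Sec. 15-12. conducts auctions; years in business 18 < 22 → Operating Registration not required.

Annual Authorization, Compliance Certificate, General Business Registration, Small Premises License, Zone C Certificate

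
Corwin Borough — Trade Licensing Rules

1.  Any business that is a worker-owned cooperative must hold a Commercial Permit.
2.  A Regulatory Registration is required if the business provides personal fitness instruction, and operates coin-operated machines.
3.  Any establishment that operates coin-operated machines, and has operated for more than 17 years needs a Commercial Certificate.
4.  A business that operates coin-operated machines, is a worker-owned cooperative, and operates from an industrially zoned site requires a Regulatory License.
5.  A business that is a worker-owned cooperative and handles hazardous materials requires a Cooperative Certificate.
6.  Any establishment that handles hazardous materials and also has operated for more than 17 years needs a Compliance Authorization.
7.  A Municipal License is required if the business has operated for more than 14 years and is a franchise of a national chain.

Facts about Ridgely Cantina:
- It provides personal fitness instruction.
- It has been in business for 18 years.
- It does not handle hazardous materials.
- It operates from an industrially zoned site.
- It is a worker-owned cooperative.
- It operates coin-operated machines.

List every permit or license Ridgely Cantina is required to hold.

Commercial Certificate, Commercial Permit, Regulatory License, Regulatory Registration

1. is a worker-owned cooperative → Commercial Permit required.
2. provides personal fitness instruction; operates coin-operated machines → Regulatory Registration required.
3. operates coin-operated machines; years in business 18 > 17 → Commercial Certificate required.
4. operates coin-operated machines; is a worker-owned cooperative; operates from an industrially zoned site → Regulatory License required.
5. is a worker-owned cooperative; does not handle hazardous materials → Cooperative Certificate not required.
6. does not handle hazardous materials; years in business 18 > 17 → Compliance Authorization not required.
7. years in business 18 > 14; is a worker-owned cooperative (not: is a franchise of a national chain) → Municipal License not required.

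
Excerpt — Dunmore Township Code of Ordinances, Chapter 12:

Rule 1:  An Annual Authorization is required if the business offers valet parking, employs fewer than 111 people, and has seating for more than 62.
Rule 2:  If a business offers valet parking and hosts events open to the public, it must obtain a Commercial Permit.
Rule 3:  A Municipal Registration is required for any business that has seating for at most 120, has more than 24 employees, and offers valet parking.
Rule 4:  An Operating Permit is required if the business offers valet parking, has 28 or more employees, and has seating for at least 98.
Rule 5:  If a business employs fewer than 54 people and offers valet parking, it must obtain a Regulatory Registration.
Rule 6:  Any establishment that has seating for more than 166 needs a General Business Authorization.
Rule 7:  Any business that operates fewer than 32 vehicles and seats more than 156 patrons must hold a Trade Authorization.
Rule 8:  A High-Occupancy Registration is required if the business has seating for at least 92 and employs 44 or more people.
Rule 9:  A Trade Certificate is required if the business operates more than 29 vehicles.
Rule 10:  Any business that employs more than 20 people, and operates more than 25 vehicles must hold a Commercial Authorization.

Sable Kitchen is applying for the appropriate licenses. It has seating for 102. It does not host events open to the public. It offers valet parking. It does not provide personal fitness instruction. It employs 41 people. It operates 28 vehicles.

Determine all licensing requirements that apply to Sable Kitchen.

Rule 1: offers valet parking; employees 41 < 111; seating 102 > 62 → Annual Authorization required.
Rule 2: offers valet parking; does not host events open to the public → Commercial Permit not required.
Rule 3: seating 102 ≤ 120; employees 41 > 24; offers valet parking → Municipal Registration required.
Rule 4: offers valet parking; employees 41 ≥ 28; seating 102 ≥ 98 → Operating Permit required.
Rule 5: employees 41 < 54; offers valet parking → Regulatory Registration required.
Rule 6: seating 102 ≤ 166 → General Business Authorization not required.
Rule 7: vehicles 28 < 32; seating 102 ≤ 156 → Trade Authorization not required.
Rule 8: seating 102 ≥ 92; employees 41 < 44 → High-Occupancy Registration not required.
Rule 9: vehicles 28 ≤ 29 → Trade Certificate not required.
Rule 10: employees 41 > 20; vehicles 28 > 25 → Commercial Authorization required.

Annual Authorization, Commercial Authorization, Municipal Registration, Operating Permit, Regulatory Registration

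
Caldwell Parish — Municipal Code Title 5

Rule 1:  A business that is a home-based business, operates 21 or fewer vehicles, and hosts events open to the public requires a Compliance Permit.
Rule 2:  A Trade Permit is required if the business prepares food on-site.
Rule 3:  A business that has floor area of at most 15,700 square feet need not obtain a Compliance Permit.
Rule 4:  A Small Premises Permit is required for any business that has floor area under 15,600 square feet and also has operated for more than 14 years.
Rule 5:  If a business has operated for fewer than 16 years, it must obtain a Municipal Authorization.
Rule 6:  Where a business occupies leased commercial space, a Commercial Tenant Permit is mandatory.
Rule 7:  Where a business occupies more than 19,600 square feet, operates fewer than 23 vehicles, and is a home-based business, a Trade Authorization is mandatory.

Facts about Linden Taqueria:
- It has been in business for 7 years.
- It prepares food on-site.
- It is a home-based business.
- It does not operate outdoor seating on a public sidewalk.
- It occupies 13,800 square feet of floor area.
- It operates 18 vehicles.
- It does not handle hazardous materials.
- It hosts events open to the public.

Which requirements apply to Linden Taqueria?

Municipal Authorization, Trade Permit

Rule 1: is a home-based business; vehicles 18 ≤ 21; hosts events open to the public → Compliance Permit required.
Rule 2: prepares food on-site → Trade Permit required.
Rule 3: floor area 13,800 square feet ≤ 15,700 square feet → exempt from Compliance Permit.
Rule 4: floor area 13,800 square feet < 15,600 square feet; years in business 7 ≤ 14 → Small Premises Permit not required.
Rule 5: years in business 7 < 16 → Municipal Authorization required.
Rule 6: is a home-based business (not: occupies leased commercial space) → Commercial Tenant Permit not required.
Rule 7: floor area 13,800 square feet ≤ 19,600 square feet; vehicles 18 < 23; is a home-based business → Trade Authorization not required.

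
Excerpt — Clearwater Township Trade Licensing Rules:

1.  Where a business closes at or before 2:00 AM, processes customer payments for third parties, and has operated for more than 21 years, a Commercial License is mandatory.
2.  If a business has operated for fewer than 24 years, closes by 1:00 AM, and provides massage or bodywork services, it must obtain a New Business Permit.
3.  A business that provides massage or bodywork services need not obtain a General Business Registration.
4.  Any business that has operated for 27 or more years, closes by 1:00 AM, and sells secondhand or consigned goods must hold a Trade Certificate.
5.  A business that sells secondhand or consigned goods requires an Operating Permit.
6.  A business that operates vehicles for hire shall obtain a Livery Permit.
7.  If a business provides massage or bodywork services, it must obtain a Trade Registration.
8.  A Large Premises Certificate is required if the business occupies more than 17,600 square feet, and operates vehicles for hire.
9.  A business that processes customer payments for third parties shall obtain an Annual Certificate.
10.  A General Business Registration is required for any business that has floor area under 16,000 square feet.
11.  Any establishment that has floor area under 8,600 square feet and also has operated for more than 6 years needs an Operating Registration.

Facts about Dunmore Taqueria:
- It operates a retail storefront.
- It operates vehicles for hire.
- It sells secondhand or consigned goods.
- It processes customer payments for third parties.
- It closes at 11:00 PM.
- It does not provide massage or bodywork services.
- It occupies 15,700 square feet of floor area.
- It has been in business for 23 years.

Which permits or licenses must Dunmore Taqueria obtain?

1. closes 11:00 PM, at/before 2:00 AM; processes customer payments for third parties; years in business 23 > 21 → Commercial License required.
2. years in business 23 < 24; closes 11:00 PM, at/before 1:00 AM; does not provide massage or bodywork services → New Business Permit not required.
3. does not provide massage or bodywork services → General Business Registration exemption does not apply.
4. years in business 23 < 27; closes 11:00 PM, at/before 1:00 AM; sells secondhand or consigned goods → Trade Certificate not required.
5. sells secondhand or consigned goods → Operating Permit required.
6. operates vehicles for hire → Livery Permit required.
7. does not provide massage or bodywork services → Trade Registration not required.
8. floor area 15,700 square feet ≤ 17,600 square feet; operates vehicles for hire → Large Premises Certificate not required.
9. processes customer payments for third parties → Annual Certificate required.
10. floor area 15,700 square feet < 16,000 square feet → General Business Registration required.
11. floor area 15,700 square feet ≥ 8,600 square feet; years in business 23 > 6 → Operating Registration not required.

Annual Certificate, Commercial License, General Business Registration, Livery Permit, Operating Permit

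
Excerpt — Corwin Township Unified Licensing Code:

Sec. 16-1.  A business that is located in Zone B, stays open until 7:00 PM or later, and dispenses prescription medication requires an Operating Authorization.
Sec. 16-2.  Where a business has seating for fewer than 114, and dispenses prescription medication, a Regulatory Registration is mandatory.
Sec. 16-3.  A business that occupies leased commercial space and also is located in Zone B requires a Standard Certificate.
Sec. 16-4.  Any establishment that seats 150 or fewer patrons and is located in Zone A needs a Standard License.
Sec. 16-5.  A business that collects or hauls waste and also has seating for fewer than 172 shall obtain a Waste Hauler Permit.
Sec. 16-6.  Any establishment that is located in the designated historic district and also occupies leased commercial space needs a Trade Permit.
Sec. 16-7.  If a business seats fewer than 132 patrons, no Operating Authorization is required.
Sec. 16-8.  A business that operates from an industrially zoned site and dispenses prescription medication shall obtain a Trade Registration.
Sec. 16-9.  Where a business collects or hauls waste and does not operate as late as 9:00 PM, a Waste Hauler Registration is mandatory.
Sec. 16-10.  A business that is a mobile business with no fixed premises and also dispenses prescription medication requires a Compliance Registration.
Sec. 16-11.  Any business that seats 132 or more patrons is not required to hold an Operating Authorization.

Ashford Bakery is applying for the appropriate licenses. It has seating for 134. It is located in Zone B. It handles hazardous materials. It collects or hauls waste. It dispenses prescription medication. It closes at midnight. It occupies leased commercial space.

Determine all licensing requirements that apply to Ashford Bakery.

Sec. 16-1. is located in Zone B; closes midnight, after 7:00 PM; dispenses prescription medication → Operating Authorization required.
Sec. 16-2. seating 134 ≥ 114; dispenses prescription medication → Regulatory Registration not required.
Sec. 16-3. occupies leased commercial space; is located in Zone B → Standard Certificate required.
Sec. 16-4. seating 134 ≤ 150; is located in Zone B (not: is located in Zone A) → Standard License not required.
Sec. 16-5. collects or hauls waste; seating 134 < 172 → Waste Hauler Permit required.
Sec. 16-6. is located in Zone B (not: is located in the designated historic district); occupies leased commercial space → Trade Permit not required.
Sec. 16-7. seating 134 ≥ 132 → Operating Authorization exemption does not apply.
Sec. 16-8. occupies leased commercial space (not: operates from an industrially zoned site); dispenses prescription medication → Trade Registration not required.
Sec. 16-9. collects or hauls waste; closes midnight, after 9:00 PM → Waste Hauler Registration not required.
Sec. 16-10. occupies leased commercial space (not: is a mobile business with no fixed premises); dispenses prescription medication → Compliance Registration not required.
Sec. 16-11. seating 134 ≥ 132 → exempt from Operating Authorization.

Standard Certificate, Waste Hauler Permit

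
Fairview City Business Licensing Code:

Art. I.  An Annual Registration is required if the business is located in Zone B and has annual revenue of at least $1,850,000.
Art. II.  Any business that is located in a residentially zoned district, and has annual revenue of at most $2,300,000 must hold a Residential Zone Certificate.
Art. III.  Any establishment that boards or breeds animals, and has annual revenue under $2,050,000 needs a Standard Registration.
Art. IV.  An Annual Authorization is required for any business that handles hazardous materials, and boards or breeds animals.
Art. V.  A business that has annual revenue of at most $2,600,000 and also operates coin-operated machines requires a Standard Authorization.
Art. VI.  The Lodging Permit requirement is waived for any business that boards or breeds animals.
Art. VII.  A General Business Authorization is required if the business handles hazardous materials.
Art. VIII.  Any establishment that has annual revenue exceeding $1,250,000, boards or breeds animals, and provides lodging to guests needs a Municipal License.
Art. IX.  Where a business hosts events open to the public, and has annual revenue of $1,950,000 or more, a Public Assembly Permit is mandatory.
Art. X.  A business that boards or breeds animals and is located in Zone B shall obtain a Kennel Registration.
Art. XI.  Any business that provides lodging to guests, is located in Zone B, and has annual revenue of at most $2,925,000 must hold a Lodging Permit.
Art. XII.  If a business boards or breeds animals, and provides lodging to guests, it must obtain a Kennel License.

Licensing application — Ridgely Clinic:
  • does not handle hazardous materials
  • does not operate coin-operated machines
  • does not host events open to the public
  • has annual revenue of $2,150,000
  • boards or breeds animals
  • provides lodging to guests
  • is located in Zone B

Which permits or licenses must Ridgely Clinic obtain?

Art. I. is located in Zone B; revenue $2,150,000 ≥ $1,850,000 → Annual Registration required.
Art. II. is located in Zone B (not: is located in a residentially zoned district); revenue $2,150,000 ≤ $2,300,000 → Residential Zone Certificate not required.
Art. III. boards or breeds animals; revenue $2,150,000 ≥ $2,050,000 → Standard Registration not required.
Art. IV. does not handle hazardous materials; boards or breeds animals → Annual Authorization not required.
Art. V. revenue $2,150,000 ≤ $2,600,000; does not operate coin-operated machines → Standard Authorization not required.
Art. VI. boards or breeds animals → exempt from Lodging Permit.
Art. VII. does not handle hazardous materials → General Business Authorization not required.
Art. VIII. revenue $2,150,000 > $1,250,000; boards or breeds animals; provides lodging to guests → Municipal License required.
Art. IX. does not host events open to the public; revenue $2,150,000 ≥ $1,950,000 → Public Assembly Permit not required.
Art. X. boards or breeds animals; is located in Zone B → Kennel Registration required.
Art. XI. provides lodging to guests; is located in Zone B; revenue $2,150,000 ≤ $2,925,000 → Lodging Permit required.
Art. XII. boards or breeds animals; provides lodging to guests → Kennel License required.

Annual Registration, Kennel License, Kennel Registration, Municipal License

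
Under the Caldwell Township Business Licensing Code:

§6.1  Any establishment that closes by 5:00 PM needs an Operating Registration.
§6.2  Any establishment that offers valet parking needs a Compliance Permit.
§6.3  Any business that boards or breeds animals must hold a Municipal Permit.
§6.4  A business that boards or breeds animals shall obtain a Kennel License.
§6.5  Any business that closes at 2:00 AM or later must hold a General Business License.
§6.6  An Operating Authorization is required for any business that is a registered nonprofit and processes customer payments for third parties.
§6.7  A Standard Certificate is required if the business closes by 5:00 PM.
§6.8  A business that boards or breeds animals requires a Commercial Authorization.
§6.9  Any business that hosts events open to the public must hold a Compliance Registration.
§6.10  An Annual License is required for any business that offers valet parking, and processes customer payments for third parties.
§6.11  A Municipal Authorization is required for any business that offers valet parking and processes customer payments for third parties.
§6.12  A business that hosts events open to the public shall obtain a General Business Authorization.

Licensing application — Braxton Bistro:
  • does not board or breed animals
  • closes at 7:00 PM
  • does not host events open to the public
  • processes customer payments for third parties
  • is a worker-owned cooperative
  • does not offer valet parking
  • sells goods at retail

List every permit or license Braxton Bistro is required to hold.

None

§6.1 closes 7:00 PM, after 5:00 PM → Operating Registration not required.
§6.2 does not offer valet parking → Compliance Permit not required.
§6.3 does not board or breed animals → Municipal Permit not required.
§6.4 does not board or breed animals → Kennel License not required.
§6.5 closes 7:00 PM, at/before 2:00 AM → General Business License not required.
§6.6 is a worker-owned cooperative (not: is a registered nonprofit); processes customer payments for third parties → Operating Authorization not required.
§6.7 closes 7:00 PM, after 5:00 PM → Standard Certificate not required.
§6.8 does not board or breed animals → Commercial Authorization not required.
§6.9 does not host events open to the public → Compliance Registration not required.
§6.10 does not offer valet parking; processes customer payments for third parties → Annual License not required.
§6.11 does not offer valet parking; processes customer payments for third parties → Municipal Authorization not required.
§6.12 does not host events open to the public → General Business Authorization not required.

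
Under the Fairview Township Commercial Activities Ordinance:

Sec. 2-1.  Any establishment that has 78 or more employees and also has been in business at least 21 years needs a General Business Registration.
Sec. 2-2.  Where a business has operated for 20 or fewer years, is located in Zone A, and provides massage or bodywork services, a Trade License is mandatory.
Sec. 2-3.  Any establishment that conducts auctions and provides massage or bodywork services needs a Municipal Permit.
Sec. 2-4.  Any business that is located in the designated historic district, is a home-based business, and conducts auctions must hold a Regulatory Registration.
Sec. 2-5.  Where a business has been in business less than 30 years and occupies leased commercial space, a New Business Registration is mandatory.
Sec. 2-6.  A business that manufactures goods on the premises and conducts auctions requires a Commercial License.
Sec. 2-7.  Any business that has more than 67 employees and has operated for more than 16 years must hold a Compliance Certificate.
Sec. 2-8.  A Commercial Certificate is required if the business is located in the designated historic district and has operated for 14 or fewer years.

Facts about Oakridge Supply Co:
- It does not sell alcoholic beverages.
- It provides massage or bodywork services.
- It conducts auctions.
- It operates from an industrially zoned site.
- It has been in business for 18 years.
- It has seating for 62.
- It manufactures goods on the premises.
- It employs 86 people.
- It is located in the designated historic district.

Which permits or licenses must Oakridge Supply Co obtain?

Sec. 2-1. employees 86 ≥ 78; years in business 18 < 21 → General Business Registration not required.
Sec. 2-2. years in business 18 ≤ 20; is located in the designated historic district (not: is located in Zone A); provides massage or bodywork services → Trade License not required.
Sec. 2-3. conducts auctions; provides massage or bodywork services → Municipal Permit required.
Sec. 2-4. is located in the designated historic district; operates from an industrially zoned site (not: is a home-based business); conducts auctions → Regulatory Registration not required.
Sec. 2-5. years in business 18 < 30; operates from an industrially zoned site (not: occupies leased commercial space) → New Business Registration not required.
Sec. 2-6. manufactures goods on the premises; conducts auctions → Commercial License required.
Sec. 2-7. employees 86 > 67; years in business 18 > 16 → Compliance Certificate required.
Sec. 2-8. is located in the designated historic district; years in business 18 > 14 → Commercial Certificate not required.

Commercial License, Compliance Certificate, Municipal Permit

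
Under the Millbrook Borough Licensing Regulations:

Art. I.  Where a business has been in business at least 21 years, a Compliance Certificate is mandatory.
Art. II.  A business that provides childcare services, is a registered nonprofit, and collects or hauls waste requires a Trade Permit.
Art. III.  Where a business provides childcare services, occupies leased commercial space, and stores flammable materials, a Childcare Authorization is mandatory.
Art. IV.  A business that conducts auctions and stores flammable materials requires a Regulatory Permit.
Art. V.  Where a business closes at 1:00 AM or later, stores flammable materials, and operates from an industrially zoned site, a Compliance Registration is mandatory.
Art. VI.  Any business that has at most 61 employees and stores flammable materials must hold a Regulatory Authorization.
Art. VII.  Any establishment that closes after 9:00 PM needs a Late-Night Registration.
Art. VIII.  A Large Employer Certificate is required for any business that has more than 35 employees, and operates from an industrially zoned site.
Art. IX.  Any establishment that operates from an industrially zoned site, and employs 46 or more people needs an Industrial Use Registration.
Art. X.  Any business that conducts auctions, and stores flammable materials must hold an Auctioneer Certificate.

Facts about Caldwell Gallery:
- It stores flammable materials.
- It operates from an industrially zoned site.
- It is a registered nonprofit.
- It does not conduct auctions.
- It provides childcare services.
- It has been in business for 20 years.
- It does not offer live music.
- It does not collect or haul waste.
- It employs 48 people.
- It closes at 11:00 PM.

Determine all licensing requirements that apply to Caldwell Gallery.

Industrial Use Registration, Large Employer Certificate, Late-Night Registration, Regulatory Authorization

Art. I. years in business 20 < 21 → Compliance Certificate not required.
Art. II. provides childcare services; is a registered nonprofit; does not collect or haul waste → Trade Permit not required.
Art. III. provides childcare services; operates from an industrially zoned site (not: occupies leased commercial space); stores flammable materials → Childcare Authorization not required.
Art. IV. does not conduct auctions; stores flammable materials → Regulatory Permit not required.
Art. V. closes 11:00 PM, at/before 1:00 AM; stores flammable materials; operates from an industrially zoned site → Compliance Registration not required.
Art. VI. employees 48 ≤ 61; stores flammable materials → Regulatory Authorization required.
Art. VII. closes 11:00 PM, after 9:00 PM → Late-Night Registration required.
Art. VIII. employees 48 > 35; operates from an industrially zoned site → Large Employer Certificate required.
Art. IX. operates from an industrially zoned site; employees 48 ≥ 46 → Industrial Use Registration required.
Art. X. does not conduct auctions; stores flammable materials → Auctioneer Certificate not required.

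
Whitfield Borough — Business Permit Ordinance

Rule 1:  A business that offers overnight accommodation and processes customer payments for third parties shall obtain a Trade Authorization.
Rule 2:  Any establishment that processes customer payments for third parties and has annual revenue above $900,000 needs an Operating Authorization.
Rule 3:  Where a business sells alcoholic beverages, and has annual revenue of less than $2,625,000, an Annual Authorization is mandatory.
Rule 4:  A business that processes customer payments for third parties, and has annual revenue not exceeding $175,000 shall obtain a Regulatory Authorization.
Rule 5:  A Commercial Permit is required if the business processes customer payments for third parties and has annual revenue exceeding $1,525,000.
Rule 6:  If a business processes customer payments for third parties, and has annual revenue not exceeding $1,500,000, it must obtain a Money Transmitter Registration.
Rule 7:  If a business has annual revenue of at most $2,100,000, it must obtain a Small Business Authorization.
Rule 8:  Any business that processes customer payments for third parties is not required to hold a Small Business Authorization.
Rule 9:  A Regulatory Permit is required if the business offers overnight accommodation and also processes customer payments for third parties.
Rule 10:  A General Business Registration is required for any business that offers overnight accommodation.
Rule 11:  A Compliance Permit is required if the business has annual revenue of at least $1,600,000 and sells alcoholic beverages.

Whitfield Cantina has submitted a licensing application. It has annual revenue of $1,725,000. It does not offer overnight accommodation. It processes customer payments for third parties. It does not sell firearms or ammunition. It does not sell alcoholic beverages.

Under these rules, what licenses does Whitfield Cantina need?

Rule 1: does not offer overnight accommodation; processes customer payments for third parties → Trade Authorization not required.
Rule 2: processes customer payments for third parties; revenue $1,725,000 > $900,000 → Operating Authorization required.
Rule 3: does not sell alcoholic beverages; revenue $1,725,000 < $2,625,000 → Annual Authorization not required.
Rule 4: processes customer payments for third parties; revenue $1,725,000 > $175,000 → Regulatory Authorization not required.
Rule 5: processes customer payments for third parties; revenue $1,725,000 > $1,525,000 → Commercial Permit required.
Rule 6: processes customer payments for third parties; revenue $1,725,000 > $1,500,000 → Money Transmitter Registration not required.
Rule 7: revenue $1,725,000 ≤ $2,100,000 → Small Business Authorization required.
Rule 8: processes customer payments for third parties → exempt from Small Business Authorization.
Rule 9: does not offer overnight accommodation; processes customer payments for third parties → Regulatory Permit not required.
Rule 10: does not offer overnight accommodation → General Business Registration not required.
Rule 11: revenue $1,725,000 ≥ $1,600,000; does not sell alcoholic beverages → Compliance Permit not required.

Commercial Permit, Operating Authorization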